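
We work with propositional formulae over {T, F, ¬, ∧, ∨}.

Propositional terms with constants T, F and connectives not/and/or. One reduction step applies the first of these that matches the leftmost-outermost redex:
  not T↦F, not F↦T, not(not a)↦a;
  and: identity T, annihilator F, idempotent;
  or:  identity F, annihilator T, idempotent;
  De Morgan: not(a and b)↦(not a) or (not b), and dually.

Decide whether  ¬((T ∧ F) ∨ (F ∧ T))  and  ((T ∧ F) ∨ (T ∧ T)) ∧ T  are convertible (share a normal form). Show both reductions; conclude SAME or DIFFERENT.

Term A:
  start: ¬((T ∧ F) ∨ (F ∧ T))
  step 1: ¬(T ∧ F) ∧ ¬(F ∧ T)
  step 2: (¬T ∨ ¬F) ∧ ¬(F ∧ T)
  step 3: (F ∨ ¬F) ∧ ¬(F ∧ T)
  step 4: ¬F ∧ ¬(F ∧ T)
  step 5: T ∧ ¬(F ∧ T)
  step 6: ¬(F ∧ T)
  step 7: ¬F ∨ ¬T
  step 8: T ∨ ¬T
  step 9: T

Term B:
  start: ((T ∧ F) ∨ (T ∧ T)) ∧ T
  step 1: (T ∧ F) ∨ (T ∧ T)
  step 2: F ∨ (T ∧ T)
  step 3: T ∧ T
  step 4: T

Answer: SAME — A ⇓ T, B ⇓ T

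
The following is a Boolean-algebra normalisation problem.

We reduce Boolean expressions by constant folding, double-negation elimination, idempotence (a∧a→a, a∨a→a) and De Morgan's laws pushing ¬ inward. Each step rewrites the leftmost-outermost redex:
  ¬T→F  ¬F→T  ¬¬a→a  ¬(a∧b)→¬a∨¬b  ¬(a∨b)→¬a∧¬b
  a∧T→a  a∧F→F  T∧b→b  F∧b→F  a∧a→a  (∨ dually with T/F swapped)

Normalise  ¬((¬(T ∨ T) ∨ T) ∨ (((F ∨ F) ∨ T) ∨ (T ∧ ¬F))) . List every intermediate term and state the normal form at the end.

Answer: normal form = F  (in 7 steps)

Derivation:
  start: ¬((¬(T ∨ T) ∨ T) ∨ (((F ∨ F) ∨ T) ∨ (T ∧ ¬F)))
  step 1: ¬(¬(T ∨ T) ∨ T) ∧ ¬(((F ∨ F) ∨ T) ∨ (T ∧ ¬F))
  step 2: (¬¬(T ∨ T) ∧ ¬T) ∧ ¬(((F ∨ F) ∨ T) ∨ (T ∧ ¬F))
  step 3: ((T ∨ T) ∧ ¬T) ∧ ¬(((F ∨ F) ∨ T) ∨ (T ∧ ¬F))
  step 4: (T ∧ ¬T) ∧ ¬(((F ∨ F) ∨ T) ∨ (T ∧ ¬F))
  step 5: ¬T ∧ ¬(((F ∨ F) ∨ T) ∨ (T ∧ ¬F))
  step 6: F ∧ ¬(((F ∨ F) ∨ T) ∨ (T ∧ ¬F))
  step 7: F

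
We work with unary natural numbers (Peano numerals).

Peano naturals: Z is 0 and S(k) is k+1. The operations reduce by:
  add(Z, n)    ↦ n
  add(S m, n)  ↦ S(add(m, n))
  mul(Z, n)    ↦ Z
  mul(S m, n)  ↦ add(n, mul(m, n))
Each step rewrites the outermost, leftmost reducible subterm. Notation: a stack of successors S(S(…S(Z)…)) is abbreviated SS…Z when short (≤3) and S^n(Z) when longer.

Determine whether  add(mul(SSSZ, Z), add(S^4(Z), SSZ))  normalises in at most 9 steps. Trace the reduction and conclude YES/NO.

  start: add(mul(SSSZ, Z), add(S^4(Z), SSZ))
  step 1: add(add(Z, mul(SSZ, Z)), add(S^4(Z), SSZ))
  step 2: add(mul(SSZ, Z), add(S^4(Z), SSZ))
  step 3: add(add(Z, mul(SZ, Z)), add(S^4(Z), SSZ))
  step 4: add(mul(SZ, Z), add(S^4(Z), SSZ))
  step 5: add(add(Z, mul(Z, Z)), add(S^4(Z), SSZ))
  step 6: add(mul(Z, Z), add(S^4(Z), SSZ))
  step 7: add(Z, add(S^4(Z), SSZ))
  step 8: add(S^4(Z), SSZ)
  step 9: S(add(SSSZ, SSZ))

Answer: NO — after 9 steps the term is S(add(SSSZ, SSZ)), not yet normal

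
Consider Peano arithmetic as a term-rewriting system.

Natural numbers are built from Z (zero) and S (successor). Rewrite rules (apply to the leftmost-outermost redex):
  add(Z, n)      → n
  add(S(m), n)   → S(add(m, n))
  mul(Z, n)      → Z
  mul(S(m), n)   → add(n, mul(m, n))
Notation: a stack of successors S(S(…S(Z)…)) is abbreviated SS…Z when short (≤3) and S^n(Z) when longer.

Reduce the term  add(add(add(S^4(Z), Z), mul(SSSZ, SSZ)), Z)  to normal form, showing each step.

  start: add(add(add(S^4(Z), Z), mul(SSSZ, SSZ)), Z)
  [1] add(add(S(add(SSSZ, Z)), mul(SSSZ, SSZ)), Z)
  [2] add(S(add(add(SSSZ, Z), mul(SSSZ, SSZ))), Z)
  [3] S(add(add(add(SSSZ, Z), mul(SSSZ, SSZ)), Z))
  [4] S(add(add(S(add(SSZ, Z)), mul(SSSZ, SSZ)), Z))
  [5] S(add(S(add(add(SSZ, Z), mul(SSSZ, SSZ))), Z))
  [6] S(S(add(add(add(SSZ, Z), mul(SSSZ, SSZ)), Z)))
  [7] S(S(add(add(S(add(SZ, Z)), mul(SSSZ, SSZ)), Z)))
  [8] S(S(add(S(add(add(SZ, Z), mul(SSSZ, SSZ))), Z)))
  [9] S(S(S(add(add(add(SZ, Z), mul(SSSZ, SSZ)), Z))))
  [10] S(S(S(add(add(S(add(Z, Z)), mul(SSSZ, SSZ)), Z))))
  [11] S(S(S(add(S(add(add(Z, Z), mul(SSSZ, SSZ))), Z))))
  [12] S(S(S(S(add(add(add(Z, Z), mul(SSSZ, SSZ)), Z)))))
  [13] S(S(S(S(add(add(Z, mul(SSSZ, SSZ)), Z)))))
  [14] S(S(S(S(add(mul(SSSZ, SSZ), Z)))))
  [15] S(S(S(S(add(add(SSZ, mul(SSZ, SSZ)), Z)))))
  [16] S(S(S(S(add(S(add(SZ, mul(SSZ, SSZ))), Z)))))
  [17] S(S(S(S(S(add(add(SZ, mul(SSZ, SSZ)), Z))))))
  [18] S(S(S(S(S(add(S(add(Z, mul(SSZ, SSZ))), Z))))))
  [19] S(S(S(S(S(S(add(add(Z, mul(SSZ, SSZ)), Z)))))))
  [20] S(S(S(S(S(S(add(mul(SSZ, SSZ), Z)))))))
  [21] S(S(S(S(S(S(add(add(SSZ, mul(SZ, SSZ)), Z)))))))
  [22] S(S(S(S(S(S(add(S(add(SZ, mul(SZ, SSZ))), Z)))))))
  [23] S(S(S(S(S(S(S(add(add(SZ, mul(SZ, SSZ)), Z))))))))
  [24] S(S(S(S(S(S(S(add(S(add(Z, mul(SZ, SSZ))), Z))))))))
  [25] S(S(S(S(S(S(S(S(add(add(Z, mul(SZ, SSZ)), Z)))))))))
  [26] S(S(S(S(S(S(S(S(add(mul(SZ, SSZ), Z)))))))))
  [27] S(S(S(S(S(S(S(S(add(add(SSZ, mul(Z, SSZ)), Z)))))))))
  [28] S(S(S(S(S(S(S(S(add(S(add(SZ, mul(Z, SSZ))), Z)))))))))
  [29] S(S(S(S(S(S(S(S(S(add(add(SZ, mul(Z, SSZ)), Z))))))))))
  [30] S(S(S(S(S(S(S(S(S(add(S(add(Z, mul(Z, SSZ))), Z))))))))))
  [31] S(S(S(S(S(S(S(S(S(S(add(add(Z, mul(Z, SSZ)), Z)))))))))))
  [32] S(S(S(S(S(S(S(S(S(S(add(mul(Z, SSZ), Z)))))))))))
  [33] S(S(S(S(S(S(S(S(S(S(add(Z, Z)))))))))))
  [34] S^10(Z)

Answer: normal form = S^10(Z)  (in 34 steps)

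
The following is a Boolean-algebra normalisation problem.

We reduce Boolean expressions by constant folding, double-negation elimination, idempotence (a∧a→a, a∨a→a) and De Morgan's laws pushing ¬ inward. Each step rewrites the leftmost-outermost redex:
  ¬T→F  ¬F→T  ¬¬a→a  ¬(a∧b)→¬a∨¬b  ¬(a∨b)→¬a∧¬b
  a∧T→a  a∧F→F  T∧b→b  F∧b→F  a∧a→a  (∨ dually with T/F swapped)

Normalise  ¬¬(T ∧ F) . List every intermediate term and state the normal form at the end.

Answer: normal form = F  (in 2 steps)

Working:
  start: ¬¬(T ∧ F)
  [1] T ∧ F
  [2] F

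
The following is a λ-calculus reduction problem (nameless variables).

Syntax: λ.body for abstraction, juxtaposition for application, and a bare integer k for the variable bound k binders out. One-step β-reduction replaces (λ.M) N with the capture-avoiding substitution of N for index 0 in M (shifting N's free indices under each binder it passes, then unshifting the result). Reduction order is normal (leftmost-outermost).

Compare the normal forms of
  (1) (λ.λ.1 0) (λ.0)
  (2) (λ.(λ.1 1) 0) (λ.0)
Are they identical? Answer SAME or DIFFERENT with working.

Answer: SAME — A ⇓ λ.0, B ⇓ λ.0

Working:
Term A:
  start: (λ.λ.1 0) (λ.0)
  [1] λ.(λ.0) 0
  [2] λ.0

Term B:
  start: (λ.(λ.1 1) 0) (λ.0)
  [1] (λ.(λ.0) (λ.0)) (λ.0)
  [2] (λ.0) (λ.0)
  [3] λ.0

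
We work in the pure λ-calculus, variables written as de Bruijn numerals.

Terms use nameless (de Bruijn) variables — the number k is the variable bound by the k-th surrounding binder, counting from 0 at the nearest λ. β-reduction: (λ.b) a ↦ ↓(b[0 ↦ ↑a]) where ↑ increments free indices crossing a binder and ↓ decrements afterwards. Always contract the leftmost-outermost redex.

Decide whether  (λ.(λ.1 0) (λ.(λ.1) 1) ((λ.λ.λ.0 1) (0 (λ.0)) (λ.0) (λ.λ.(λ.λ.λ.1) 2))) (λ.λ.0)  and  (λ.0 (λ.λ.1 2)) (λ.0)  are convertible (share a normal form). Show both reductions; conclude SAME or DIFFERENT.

Term A:
  start: (λ.(λ.1 0) (λ.(λ.1) 1) ((λ.λ.λ.0 1) (0 (λ.0)) (λ.0) (λ.λ.(λ.λ.λ.1) 2))) (λ.λ.0)
  [1] (λ.(λ.λ.0) 0) (λ.(λ.1) (λ.λ.0)) ((λ.λ.λ.0 1) ((λ.λ.0) (λ.0)) (λ.0) (λ.λ.(λ.λ.λ.1) (λ.λ.0)))
  [2] (λ.λ.0) (λ.(λ.1) (λ.λ.0)) ((λ.λ.λ.0 1) ((λ.λ.0) (λ.0)) (λ.0) (λ.λ.(λ.λ.λ.1) (λ.λ.0)))
  [3] (λ.0) ((λ.λ.λ.0 1) ((λ.λ.0) (λ.0)) (λ.0) (λ.λ.(λ.λ.λ.1) (λ.λ.0)))
  [4] (λ.λ.λ.0 1) ((λ.λ.0) (λ.0)) (λ.0) (λ.λ.(λ.λ.λ.1) (λ.λ.0))
  [5] (λ.λ.0 1) (λ.0) (λ.λ.(λ.λ.λ.1) (λ.λ.0))
  [6] (λ.0 (λ.0)) (λ.λ.(λ.λ.λ.1) (λ.λ.0))
  [7] (λ.λ.(λ.λ.λ.1) (λ.λ.0)) (λ.0)
  [8] λ.(λ.λ.λ.1) (λ.λ.0)
  [9] λ.λ.λ.1

Term B:
  start: (λ.0 (λ.λ.1 2)) (λ.0)
  [1] (λ.0) (λ.λ.1 (λ.0))
  [2] λ.λ.1 (λ.0)

Answer: DIFFERENT — A ⇓ λ.λ.λ.1, B ⇓ λ.λ.1 (λ.0)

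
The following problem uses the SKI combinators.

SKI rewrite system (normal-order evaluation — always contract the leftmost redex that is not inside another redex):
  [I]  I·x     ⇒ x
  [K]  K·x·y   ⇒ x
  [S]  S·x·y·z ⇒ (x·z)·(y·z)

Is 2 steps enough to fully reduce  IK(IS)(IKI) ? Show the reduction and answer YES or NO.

  start: IK(IS)(IKI)
  step 1: K(IS)(IKI)
  step 2: IS

Answer: NO — after 2 steps the term is IS, not yet normal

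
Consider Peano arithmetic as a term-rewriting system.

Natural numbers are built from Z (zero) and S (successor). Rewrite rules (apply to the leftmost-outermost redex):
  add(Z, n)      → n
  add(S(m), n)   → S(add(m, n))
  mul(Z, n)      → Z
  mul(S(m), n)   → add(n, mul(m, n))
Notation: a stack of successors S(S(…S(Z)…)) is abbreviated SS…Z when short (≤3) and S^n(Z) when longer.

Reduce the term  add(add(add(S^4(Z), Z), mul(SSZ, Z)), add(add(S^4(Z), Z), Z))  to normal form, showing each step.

  start: add(add(add(S^4(Z), Z), mul(SSZ, Z)), add(add(S^4(Z), Z), Z))
  →1  add(add(S(add(SSSZ, Z)), mul(SSZ, Z)), add(add(S^4(Z), Z), Z))
  →2  add(S(add(add(SSSZ, Z), mul(SSZ, Z))), add(add(S^4(Z), Z), Z))
  →3  S(add(add(add(SSSZ, Z), mul(SSZ, Z)), add(add(S^4(Z), Z), Z)))
  →4  S(add(add(S(add(SSZ, Z)), mul(SSZ, Z)), add(add(S^4(Z), Z), Z)))
  →5  S(add(S(add(add(SSZ, Z), mul(SSZ, Z))), add(add(S^4(Z), Z), Z)))
  →6  S(S(add(add(add(SSZ, Z), mul(SSZ, Z)), add(add(S^4(Z), Z), Z))))
  →7  S(S(add(add(S(add(SZ, Z)), mul(SSZ, Z)), add(add(S^4(Z), Z), Z))))
  →8  S(S(add(S(add(add(SZ, Z), mul(SSZ, Z))), add(add(S^4(Z), Z), Z))))
  →9  S(S(S(add(add(add(SZ, Z), mul(SSZ, Z)), add(add(S^4(Z), Z), Z)))))
  →10  S(S(S(add(add(S(add(Z, Z)), mul(SSZ, Z)), add(add(S^4(Z), Z), Z)))))
  →11  S(S(S(add(S(add(add(Z, Z), mul(SSZ, Z))), add(add(S^4(Z), Z), Z)))))
  →12  S(S(S(S(add(add(add(Z, Z), mul(SSZ, Z)), add(add(S^4(Z), Z), Z))))))
  →13  S(S(S(S(add(add(Z, mul(SSZ, Z)), add(add(S^4(Z), Z), Z))))))
  →14  S(S(S(S(add(mul(SSZ, Z), add(add(S^4(Z), Z), Z))))))
  →15  S(S(S(S(add(add(Z, mul(SZ, Z)), add(add(S^4(Z), Z), Z))))))
  →16  S(S(S(S(add(mul(SZ, Z), add(add(S^4(Z), Z), Z))))))
  →17  S(S(S(S(add(add(Z, mul(Z, Z)), add(add(S^4(Z), Z), Z))))))
  →18  S(S(S(S(add(mul(Z, Z), add(add(S^4(Z), Z), Z))))))
  →19  S(S(S(S(add(Z, add(add(S^4(Z), Z), Z))))))
  →20  S(S(S(S(add(add(S^4(Z), Z), Z)))))
  →21  S(S(S(S(add(S(add(SSSZ, Z)), Z)))))
  →22  S(S(S(S(S(add(add(SSSZ, Z), Z))))))
  →23  S(S(S(S(S(add(S(add(SSZ, Z)), Z))))))
  →24  S(S(S(S(S(S(add(add(SSZ, Z), Z)))))))
  →25  S(S(S(S(S(S(add(S(add(SZ, Z)), Z)))))))
  →26  S(S(S(S(S(S(S(add(add(SZ, Z), Z))))))))
  →27  S(S(S(S(S(S(S(add(S(add(Z, Z)), Z))))))))
  →28  S(S(S(S(S(S(S(S(add(add(Z, Z), Z)))))))))
  →29  S(S(S(S(S(S(S(S(add(Z, Z)))))))))
  →30  S^8(Z)

Answer: normal form = S^8(Z)  (in 30 steps)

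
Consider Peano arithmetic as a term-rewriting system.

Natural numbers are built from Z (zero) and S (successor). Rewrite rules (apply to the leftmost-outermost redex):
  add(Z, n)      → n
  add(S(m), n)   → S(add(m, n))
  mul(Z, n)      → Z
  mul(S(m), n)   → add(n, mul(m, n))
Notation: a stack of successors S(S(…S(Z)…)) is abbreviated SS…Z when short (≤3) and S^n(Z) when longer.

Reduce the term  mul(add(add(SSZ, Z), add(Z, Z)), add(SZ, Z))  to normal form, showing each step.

  start: mul(add(add(SSZ, Z), add(Z, Z)), add(SZ, Z))
  step 1: mul(add(S(add(SZ, Z)), add(Z, Z)), add(SZ, Z))
  step 2: mul(S(add(add(SZ, Z), add(Z, Z))), add(SZ, Z))
  step 3: add(add(SZ, Z), mul(add(add(SZ, Z), add(Z, Z)), add(SZ, Z)))
  step 4: add(S(add(Z, Z)), mul(add(add(SZ, Z), add(Z, Z)), add(SZ, Z)))
  step 5: S(add(add(Z, Z), mul(add(add(SZ, Z), add(Z, Z)), add(SZ, Z))))
  step 6: S(add(Z, mul(add(add(SZ, Z), add(Z, Z)), add(SZ, Z))))
  step 7: S(mul(add(add(SZ, Z), add(Z, Z)), add(SZ, Z)))
  step 8: S(mul(add(S(add(Z, Z)), add(Z, Z)), add(SZ, Z)))
  step 9: S(mul(S(add(add(Z, Z), add(Z, Z))), add(SZ, Z)))
  step 10: S(add(add(SZ, Z), mul(add(add(Z, Z), add(Z, Z)), add(SZ, Z))))
  step 11: S(add(S(add(Z, Z)), mul(add(add(Z, Z), add(Z, Z)), add(SZ, Z))))
  step 12: S(S(add(add(Z, Z), mul(add(add(Z, Z), add(Z, Z)), add(SZ, Z)))))
  step 13: S(S(add(Z, mul(add(add(Z, Z), add(Z, Z)), add(SZ, Z)))))
  step 14: S(S(mul(add(add(Z, Z), add(Z, Z)), add(SZ, Z))))
  step 15: S(S(mul(add(Z, add(Z, Z)), add(SZ, Z))))
  step 16: S(S(mul(add(Z, Z), add(SZ, Z))))
  step 17: S(S(mul(Z, add(SZ, Z))))
  step 18: SSZ

Answer: normal form = SSZ  (in 18 steps)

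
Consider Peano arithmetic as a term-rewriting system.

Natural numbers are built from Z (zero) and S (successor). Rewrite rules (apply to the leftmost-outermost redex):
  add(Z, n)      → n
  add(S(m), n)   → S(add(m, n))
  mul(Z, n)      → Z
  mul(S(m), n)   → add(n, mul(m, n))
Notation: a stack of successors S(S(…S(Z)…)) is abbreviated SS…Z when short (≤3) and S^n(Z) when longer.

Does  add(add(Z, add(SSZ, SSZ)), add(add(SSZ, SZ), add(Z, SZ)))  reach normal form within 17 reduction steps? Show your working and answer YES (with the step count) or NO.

  start: add(add(Z, add(SSZ, SSZ)), add(add(SSZ, SZ), add(Z, SZ)))
  [1] add(add(SSZ, SSZ), add(add(SSZ, SZ), add(Z, SZ)))
  [2] add(S(add(SZ, SSZ)), add(add(SSZ, SZ), add(Z, SZ)))
  [3] S(add(add(SZ, SSZ), add(add(SSZ, SZ), add(Z, SZ))))
  [4] S(add(S(add(Z, SSZ)), add(add(SSZ, SZ), add(Z, SZ))))
  [5] S(S(add(add(Z, SSZ), add(add(SSZ, SZ), add(Z, SZ)))))
  [6] S(S(add(SSZ, add(add(SSZ, SZ), add(Z, SZ)))))
  [7] S(S(S(add(SZ, add(add(SSZ, SZ), add(Z, SZ))))))
  [8] S(S(S(S(add(Z, add(add(SSZ, SZ), add(Z, SZ)))))))
  [9] S(S(S(S(add(add(SSZ, SZ), add(Z, SZ))))))
  [10] S(S(S(S(add(S(add(SZ, SZ)), add(Z, SZ))))))
  [11] S(S(S(S(S(add(add(SZ, SZ), add(Z, SZ)))))))
  [12] S(S(S(S(S(add(S(add(Z, SZ)), add(Z, SZ)))))))
  [13] S(S(S(S(S(S(add(add(Z, SZ), add(Z, SZ))))))))
  [14] S(S(S(S(S(S(add(SZ, add(Z, SZ))))))))
  [15] S(S(S(S(S(S(S(add(Z, add(Z, SZ)))))))))
  [16] S(S(S(S(S(S(S(add(Z, SZ))))))))
  [17] S^8(Z)

Answer: YES — reaches normal form S^8(Z) in 17 ≤ 17 steps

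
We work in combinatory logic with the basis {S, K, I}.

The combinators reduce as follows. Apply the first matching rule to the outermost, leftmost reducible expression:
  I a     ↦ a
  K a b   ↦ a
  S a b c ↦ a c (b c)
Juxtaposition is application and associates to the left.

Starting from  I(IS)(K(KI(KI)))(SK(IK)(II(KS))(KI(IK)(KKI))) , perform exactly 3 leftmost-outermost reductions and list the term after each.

Answer: after 3 steps: S(KI)(SK(IK)(II(KS))(KI(IK)(KKI)))

Reduction:
  start: I(IS)(K(KI(KI)))(SK(IK)(II(KS))(KI(IK)(KKI)))
  →1  IS(K(KI(KI)))(SK(IK)(II(KS))(KI(IK)(KKI)))
  →2  S(K(KI(KI)))(SK(IK)(II(KS))(KI(IK)(KKI)))
  →3  S(KI)(SK(IK)(II(KS))(KI(IK)(KKI)))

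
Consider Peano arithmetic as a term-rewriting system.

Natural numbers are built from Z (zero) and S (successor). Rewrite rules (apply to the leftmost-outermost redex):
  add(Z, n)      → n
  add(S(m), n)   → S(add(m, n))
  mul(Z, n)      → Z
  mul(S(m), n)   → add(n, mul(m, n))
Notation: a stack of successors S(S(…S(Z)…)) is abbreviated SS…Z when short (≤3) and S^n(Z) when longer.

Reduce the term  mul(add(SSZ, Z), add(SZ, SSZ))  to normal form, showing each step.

  start: mul(add(SSZ, Z), add(SZ, SSZ))
  step 1: mul(S(add(SZ, Z)), add(SZ, SSZ))
  step 2: add(add(SZ, SSZ), mul(add(SZ, Z), add(SZ, SSZ)))
  step 3: add(S(add(Z, SSZ)), mul(add(SZ, Z), add(SZ, SSZ)))
  step 4: S(add(add(Z, SSZ), mul(add(SZ, Z), add(SZ, SSZ))))
  step 5: S(add(SSZ, mul(add(SZ, Z), add(SZ, SSZ))))
  step 6: S(S(add(SZ, mul(add(SZ, Z), add(SZ, SSZ)))))
  step 7: S(S(S(add(Z, mul(add(SZ, Z), add(SZ, SSZ))))))
  step 8: S(S(S(mul(add(SZ, Z), add(SZ, SSZ)))))
  step 9: S(S(S(mul(S(add(Z, Z)), add(SZ, SSZ)))))
  step 10: S(S(S(add(add(SZ, SSZ), mul(add(Z, Z), add(SZ, SSZ))))))
  step 11: S(S(S(add(S(add(Z, SSZ)), mul(add(Z, Z), add(SZ, SSZ))))))
  step 12: S(S(S(S(add(add(Z, SSZ), mul(add(Z, Z), add(SZ, SSZ)))))))
  step 13: S(S(S(S(add(SSZ, mul(add(Z, Z), add(SZ, SSZ)))))))
  step 14: S(S(S(S(S(add(SZ, mul(add(Z, Z), add(SZ, SSZ))))))))
  step 15: S(S(S(S(S(S(add(Z, mul(add(Z, Z), add(SZ, SSZ)))))))))
  step 16: S(S(S(S(S(S(mul(add(Z, Z), add(SZ, SSZ))))))))
  step 17: S(S(S(S(S(S(mul(Z, add(SZ, SSZ))))))))
  step 18: S^6(Z)

Answer: normal form = S^6(Z)  (in 18 steps)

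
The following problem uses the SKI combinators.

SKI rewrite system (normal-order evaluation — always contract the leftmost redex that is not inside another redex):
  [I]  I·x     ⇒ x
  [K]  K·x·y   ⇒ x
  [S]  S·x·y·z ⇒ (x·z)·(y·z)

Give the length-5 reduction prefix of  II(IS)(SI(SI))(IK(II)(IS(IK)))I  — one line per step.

  start: II(IS)(SI(SI))(IK(II)(IS(IK)))I
  step 1: I(IS)(SI(SI))(IK(II)(IS(IK)))I
  step 2: IS(SI(SI))(IK(II)(IS(IK)))I
  step 3: S(SI(SI))(IK(II)(IS(IK)))I
  step 4: SI(SI)I(IK(II)(IS(IK))I)
  step 5: II(SII)(IK(II)(IS(IK))I)

Answer: after 5 steps: II(SII)(IK(II)(IS(IK))I)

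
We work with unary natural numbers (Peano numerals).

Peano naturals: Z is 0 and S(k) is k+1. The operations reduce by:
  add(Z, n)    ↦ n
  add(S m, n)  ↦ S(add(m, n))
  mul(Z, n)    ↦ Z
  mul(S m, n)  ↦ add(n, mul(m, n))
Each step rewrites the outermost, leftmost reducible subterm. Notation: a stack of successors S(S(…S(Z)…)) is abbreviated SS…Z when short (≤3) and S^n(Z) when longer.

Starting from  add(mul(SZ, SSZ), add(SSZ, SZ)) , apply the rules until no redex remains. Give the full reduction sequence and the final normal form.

Answer: normal form = S^5(Z)  (in 11 steps)

Working:
  start: add(mul(SZ, SSZ), add(SSZ, SZ))
  step 1: add(add(SSZ, mul(Z, SSZ)), add(SSZ, SZ))
  step 2: add(S(add(SZ, mul(Z, SSZ))), add(SSZ, SZ))
  step 3: S(add(add(SZ, mul(Z, SSZ)), add(SSZ, SZ)))
  step 4: S(add(S(add(Z, mul(Z, SSZ))), add(SSZ, SZ)))
  step 5: S(S(add(add(Z, mul(Z, SSZ)), add(SSZ, SZ))))
  step 6: S(S(add(mul(Z, SSZ), add(SSZ, SZ))))
  step 7: S(S(add(Z, add(SSZ, SZ))))
  step 8: S(S(add(SSZ, SZ)))
  step 9: S(S(S(add(SZ, SZ))))
  step 10: S(S(S(S(add(Z, SZ)))))
  step 11: S^5(Z)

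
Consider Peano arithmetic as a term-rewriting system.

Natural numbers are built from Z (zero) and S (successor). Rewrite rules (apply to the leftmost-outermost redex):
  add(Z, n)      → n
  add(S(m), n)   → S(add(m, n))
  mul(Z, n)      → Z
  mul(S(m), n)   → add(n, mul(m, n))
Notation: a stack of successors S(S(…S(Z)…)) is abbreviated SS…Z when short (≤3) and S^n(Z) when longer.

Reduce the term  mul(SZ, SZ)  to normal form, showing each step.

  start: mul(SZ, SZ)
  →1  add(SZ, mul(Z, SZ))
  →2  S(add(Z, mul(Z, SZ)))
  →3  S(mul(Z, SZ))
  →4  SZ

Answer: normal form = SZ  (in 4 steps)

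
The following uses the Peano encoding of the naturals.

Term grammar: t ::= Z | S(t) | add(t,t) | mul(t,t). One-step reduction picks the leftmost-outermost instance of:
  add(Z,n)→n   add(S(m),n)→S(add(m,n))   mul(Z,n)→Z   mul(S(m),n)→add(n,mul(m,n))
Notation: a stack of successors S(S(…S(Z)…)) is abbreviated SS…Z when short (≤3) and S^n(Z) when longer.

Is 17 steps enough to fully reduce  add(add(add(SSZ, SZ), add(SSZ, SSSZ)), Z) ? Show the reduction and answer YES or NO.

  start: add(add(add(SSZ, SZ), add(SSZ, SSSZ)), Z)
  step 1: add(add(S(add(SZ, SZ)), add(SSZ, SSSZ)), Z)
  step 2: add(S(add(add(SZ, SZ), add(SSZ, SSSZ))), Z)
  step 3: S(add(add(add(SZ, SZ), add(SSZ, SSSZ)), Z))
  step 4: S(add(add(S(add(Z, SZ)), add(SSZ, SSSZ)), Z))
  step 5: S(add(S(add(add(Z, SZ), add(SSZ, SSSZ))), Z))
  step 6: S(S(add(add(add(Z, SZ), add(SSZ, SSSZ)), Z)))
  step 7: S(S(add(add(SZ, add(SSZ, SSSZ)), Z)))
  step 8: S(S(add(S(add(Z, add(SSZ, SSSZ))), Z)))
  step 9: S(S(S(add(add(Z, add(SSZ, SSSZ)), Z))))
  step 10: S(S(S(add(add(SSZ, SSSZ), Z))))
  step 11: S(S(S(add(S(add(SZ, SSSZ)), Z))))
  step 12: S(S(S(S(add(add(SZ, SSSZ), Z)))))
  step 13: S(S(S(S(add(S(add(Z, SSSZ)), Z)))))
  step 14: S(S(S(S(S(add(add(Z, SSSZ), Z))))))
  step 15: S(S(S(S(S(add(SSSZ, Z))))))
  step 16: S(S(S(S(S(S(add(SSZ, Z)))))))
  step 17: S(S(S(S(S(S(S(add(SZ, Z))))))))

Answer: NO — after 17 steps the term is S(S(S(S(S(S(S(add(SZ, Z)))))))), not yet normal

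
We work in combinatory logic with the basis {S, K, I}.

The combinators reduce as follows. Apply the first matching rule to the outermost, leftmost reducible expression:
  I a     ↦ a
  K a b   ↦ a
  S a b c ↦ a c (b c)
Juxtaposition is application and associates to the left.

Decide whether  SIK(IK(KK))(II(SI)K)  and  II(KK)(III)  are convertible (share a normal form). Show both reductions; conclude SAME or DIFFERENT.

Term A:
  start: SIK(IK(KK))(II(SI)K)
  step 1: I(IK(KK))(K(IK(KK)))(II(SI)K)
  step 2: IK(KK)(K(IK(KK)))(II(SI)K)
  step 3: K(KK)(K(IK(KK)))(II(SI)K)
  step 4: KK(II(SI)K)
  step 5: K

Term B:
  start: II(KK)(III)
  step 1: I(KK)(III)
  step 2: KK(III)
  step 3: K

Answer: SAME — A ⇓ K, B ⇓ K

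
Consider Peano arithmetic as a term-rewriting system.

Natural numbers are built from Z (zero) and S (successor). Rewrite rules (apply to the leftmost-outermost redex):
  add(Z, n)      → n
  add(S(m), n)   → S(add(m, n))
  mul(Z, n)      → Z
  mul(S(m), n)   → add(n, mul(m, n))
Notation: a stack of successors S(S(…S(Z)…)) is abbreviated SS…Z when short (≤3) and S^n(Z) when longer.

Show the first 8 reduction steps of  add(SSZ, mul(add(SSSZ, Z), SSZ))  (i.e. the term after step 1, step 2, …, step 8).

  start: add(SSZ, mul(add(SSSZ, Z), SSZ))
  →1  S(add(SZ, mul(add(SSSZ, Z), SSZ)))
  →2  S(S(add(Z, mul(add(SSSZ, Z), SSZ))))
  →3  S(S(mul(add(SSSZ, Z), SSZ)))
  →4  S(S(mul(S(add(SSZ, Z)), SSZ)))
  →5  S(S(add(SSZ, mul(add(SSZ, Z), SSZ))))
  →6  S(S(S(add(SZ, mul(add(SSZ, Z), SSZ)))))
  →7  S(S(S(S(add(Z, mul(add(SSZ, Z), SSZ))))))
  →8  S(S(S(S(mul(add(SSZ, Z), SSZ)))))

Answer: after 8 steps: S(S(S(S(mul(add(SSZ, Z), SSZ)))))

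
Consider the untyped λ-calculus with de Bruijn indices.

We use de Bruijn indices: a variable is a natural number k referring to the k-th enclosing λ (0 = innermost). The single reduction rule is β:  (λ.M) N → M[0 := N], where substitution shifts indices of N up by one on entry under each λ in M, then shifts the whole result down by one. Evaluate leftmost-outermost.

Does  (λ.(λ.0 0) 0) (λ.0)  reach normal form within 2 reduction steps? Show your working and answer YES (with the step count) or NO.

Answer: NO — after 2 steps the term is (λ.0) (λ.0), not yet normal

Working:
  start: (λ.(λ.0 0) 0) (λ.0)
  step 1: (λ.0 0) (λ.0)
  step 2: (λ.0) (λ.0)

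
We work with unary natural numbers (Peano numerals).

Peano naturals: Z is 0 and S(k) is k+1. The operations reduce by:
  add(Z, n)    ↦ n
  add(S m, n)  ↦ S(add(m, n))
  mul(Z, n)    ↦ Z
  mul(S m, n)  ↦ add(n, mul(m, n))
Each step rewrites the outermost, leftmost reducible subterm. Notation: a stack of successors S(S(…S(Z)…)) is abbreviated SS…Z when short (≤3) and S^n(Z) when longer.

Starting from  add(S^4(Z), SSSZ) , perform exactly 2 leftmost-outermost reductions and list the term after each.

Answer: after 2 steps: S(S(add(SSZ, SSSZ)))

Derivation:
  start: add(S^4(Z), SSSZ)
  →1  S(add(SSSZ, SSSZ))
  →2  S(S(add(SSZ, SSSZ)))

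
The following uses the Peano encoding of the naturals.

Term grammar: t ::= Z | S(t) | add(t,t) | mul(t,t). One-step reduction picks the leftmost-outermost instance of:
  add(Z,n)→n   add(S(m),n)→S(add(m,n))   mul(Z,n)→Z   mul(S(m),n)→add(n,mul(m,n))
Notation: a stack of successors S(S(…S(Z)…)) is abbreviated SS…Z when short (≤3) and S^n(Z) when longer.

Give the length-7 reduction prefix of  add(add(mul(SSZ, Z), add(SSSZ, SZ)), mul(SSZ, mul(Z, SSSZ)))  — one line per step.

  start: add(add(mul(SSZ, Z), add(SSSZ, SZ)), mul(SSZ, mul(Z, SSSZ)))
  [1] add(add(add(Z, mul(SZ, Z)), add(SSSZ, SZ)), mul(SSZ, mul(Z, SSSZ)))
  [2] add(add(mul(SZ, Z), add(SSSZ, SZ)), mul(SSZ, mul(Z, SSSZ)))
  [3] add(add(add(Z, mul(Z, Z)), add(SSSZ, SZ)), mul(SSZ, mul(Z, SSSZ)))
  [4] add(add(mul(Z, Z), add(SSSZ, SZ)), mul(SSZ, mul(Z, SSSZ)))
  [5] add(add(Z, add(SSSZ, SZ)), mul(SSZ, mul(Z, SSSZ)))
  [6] add(add(SSSZ, SZ), mul(SSZ, mul(Z, SSSZ)))
  [7] add(S(add(SSZ, SZ)), mul(SSZ, mul(Z, SSSZ)))

Answer: after 7 steps: add(S(add(SSZ, SZ)), mul(SSZ, mul(Z, SSSZ)))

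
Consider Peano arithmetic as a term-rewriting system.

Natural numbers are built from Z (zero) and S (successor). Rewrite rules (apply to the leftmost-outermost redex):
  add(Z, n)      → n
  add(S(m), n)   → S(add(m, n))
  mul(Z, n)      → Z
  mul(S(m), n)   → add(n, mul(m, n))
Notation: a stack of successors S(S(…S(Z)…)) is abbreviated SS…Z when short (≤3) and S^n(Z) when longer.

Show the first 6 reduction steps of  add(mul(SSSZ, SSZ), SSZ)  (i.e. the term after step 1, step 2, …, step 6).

  start: add(mul(SSSZ, SSZ), SSZ)
  [1] add(add(SSZ, mul(SSZ, SSZ)), SSZ)
  [2] add(S(add(SZ, mul(SSZ, SSZ))), SSZ)
  [3] S(add(add(SZ, mul(SSZ, SSZ)), SSZ))
  [4] S(add(S(add(Z, mul(SSZ, SSZ))), SSZ))
  [5] S(S(add(add(Z, mul(SSZ, SSZ)), SSZ)))
  [6] S(S(add(mul(SSZ, SSZ), SSZ)))

Answer: after 6 steps: S(S(add(mul(SSZ, SSZ), SSZ)))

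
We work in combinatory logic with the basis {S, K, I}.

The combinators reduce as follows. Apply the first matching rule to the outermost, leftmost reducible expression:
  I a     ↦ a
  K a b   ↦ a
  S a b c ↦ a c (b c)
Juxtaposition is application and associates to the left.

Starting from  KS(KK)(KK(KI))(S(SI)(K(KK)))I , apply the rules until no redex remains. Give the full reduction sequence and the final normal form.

Answer: normal form = I  (in 4 steps)

Derivation:
  start: KS(KK)(KK(KI))(S(SI)(K(KK)))I
  [1] S(KK(KI))(S(SI)(K(KK)))I
  [2] KK(KI)I(S(SI)(K(KK))I)
  [3] KI(S(SI)(K(KK))I)
  [4] I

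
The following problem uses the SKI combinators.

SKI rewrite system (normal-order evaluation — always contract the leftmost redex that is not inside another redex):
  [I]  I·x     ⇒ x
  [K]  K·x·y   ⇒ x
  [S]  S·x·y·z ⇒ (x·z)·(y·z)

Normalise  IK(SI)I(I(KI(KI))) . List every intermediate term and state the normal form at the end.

  start: IK(SI)I(I(KI(KI)))
  step 1: K(SI)I(I(KI(KI)))
  step 2: SI(I(KI(KI)))
  step 3: SI(KI(KI))
  step 4: SII

Answer: normal form = SII  (in 4 steps)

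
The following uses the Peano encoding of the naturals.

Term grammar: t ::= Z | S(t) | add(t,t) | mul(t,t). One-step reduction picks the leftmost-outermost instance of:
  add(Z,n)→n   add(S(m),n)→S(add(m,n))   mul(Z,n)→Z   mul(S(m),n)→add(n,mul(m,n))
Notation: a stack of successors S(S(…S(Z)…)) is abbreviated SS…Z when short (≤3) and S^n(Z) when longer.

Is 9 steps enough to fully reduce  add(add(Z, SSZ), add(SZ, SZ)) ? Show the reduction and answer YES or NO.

Answer: YES — reaches normal form S^4(Z) in 6 ≤ 9 steps

Working:
  start: add(add(Z, SSZ), add(SZ, SZ))
  step 1: add(SSZ, add(SZ, SZ))
  step 2: S(add(SZ, add(SZ, SZ)))
  step 3: S(S(add(Z, add(SZ, SZ))))
  step 4: S(S(add(SZ, SZ)))
  step 5: S(S(S(add(Z, SZ))))
  step 6: S^4(Z)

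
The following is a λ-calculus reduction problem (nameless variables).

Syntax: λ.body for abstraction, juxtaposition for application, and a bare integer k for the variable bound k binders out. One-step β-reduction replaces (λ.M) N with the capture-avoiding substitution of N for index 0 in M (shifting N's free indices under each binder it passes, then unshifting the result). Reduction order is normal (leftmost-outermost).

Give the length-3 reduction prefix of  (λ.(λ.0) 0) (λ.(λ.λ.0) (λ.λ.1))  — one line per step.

  start: (λ.(λ.0) 0) (λ.(λ.λ.0) (λ.λ.1))
  →1  (λ.0) (λ.(λ.λ.0) (λ.λ.1))
  →2  λ.(λ.λ.0) (λ.λ.1)
  →3  λ.λ.0

Answer: after 3 steps: λ.λ.0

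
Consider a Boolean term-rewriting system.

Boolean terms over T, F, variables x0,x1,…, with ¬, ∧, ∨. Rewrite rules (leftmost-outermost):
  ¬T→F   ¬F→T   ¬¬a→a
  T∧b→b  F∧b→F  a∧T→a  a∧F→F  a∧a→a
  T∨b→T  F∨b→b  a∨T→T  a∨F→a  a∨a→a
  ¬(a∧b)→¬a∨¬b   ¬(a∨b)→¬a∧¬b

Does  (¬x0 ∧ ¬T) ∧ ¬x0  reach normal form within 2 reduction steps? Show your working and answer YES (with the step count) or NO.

  start: (¬x0 ∧ ¬T) ∧ ¬x0
  →1  (¬x0 ∧ F) ∧ ¬x0
  →2  F ∧ ¬x0

Answer: NO — after 2 steps the term is F ∧ ¬x0, not yet normal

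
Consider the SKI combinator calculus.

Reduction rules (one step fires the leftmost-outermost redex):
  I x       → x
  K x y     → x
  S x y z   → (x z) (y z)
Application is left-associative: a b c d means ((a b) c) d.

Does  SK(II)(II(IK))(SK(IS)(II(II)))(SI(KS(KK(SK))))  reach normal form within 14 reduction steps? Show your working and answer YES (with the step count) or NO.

Answer: YES — reaches normal form I in 11 ≤ 14 steps

Reduction:
  start: SK(II)(II(IK))(SK(IS)(II(II)))(SI(KS(KK(SK))))
  [1] K(II(IK))(II(II(IK)))(SK(IS)(II(II)))(SI(KS(KK(SK))))
  [2] II(IK)(SK(IS)(II(II)))(SI(KS(KK(SK))))
  [3] I(IK)(SK(IS)(II(II)))(SI(KS(KK(SK))))
  [4] IK(SK(IS)(II(II)))(SI(KS(KK(SK))))
  [5] K(SK(IS)(II(II)))(SI(KS(KK(SK))))
  [6] SK(IS)(II(II))
  [7] K(II(II))(IS(II(II)))
  [8] II(II)
  [9] I(II)
  [10] II
  [11] I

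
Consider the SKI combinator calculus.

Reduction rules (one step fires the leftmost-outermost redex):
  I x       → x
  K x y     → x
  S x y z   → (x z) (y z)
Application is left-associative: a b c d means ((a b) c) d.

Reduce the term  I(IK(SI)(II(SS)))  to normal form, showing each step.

  start: I(IK(SI)(II(SS)))
  [1] IK(SI)(II(SS))
  [2] K(SI)(II(SS))
  [3] SI

Answer: normal form = SI  (in 3 steps)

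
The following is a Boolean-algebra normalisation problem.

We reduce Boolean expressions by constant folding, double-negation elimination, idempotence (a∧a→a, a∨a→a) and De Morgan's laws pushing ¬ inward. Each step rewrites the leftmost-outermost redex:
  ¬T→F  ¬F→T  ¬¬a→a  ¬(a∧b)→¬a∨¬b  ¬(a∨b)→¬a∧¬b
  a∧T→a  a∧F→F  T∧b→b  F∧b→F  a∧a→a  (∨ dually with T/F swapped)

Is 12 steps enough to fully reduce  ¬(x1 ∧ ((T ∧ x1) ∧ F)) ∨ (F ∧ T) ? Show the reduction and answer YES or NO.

  start: ¬(x1 ∧ ((T ∧ x1) ∧ F)) ∨ (F ∧ T)
  →1  (¬x1 ∨ ¬((T ∧ x1) ∧ F)) ∨ (F ∧ T)
  →2  (¬x1 ∨ (¬(T ∧ x1) ∨ ¬F)) ∨ (F ∧ T)
  →3  (¬x1 ∨ ((¬T ∨ ¬x1) ∨ ¬F)) ∨ (F ∧ T)
  →4  (¬x1 ∨ ((F ∨ ¬x1) ∨ ¬F)) ∨ (F ∧ T)
  →5  (¬x1 ∨ (¬x1 ∨ ¬F)) ∨ (F ∧ T)
  →6  (¬x1 ∨ (¬x1 ∨ T)) ∨ (F ∧ T)
  →7  (¬x1 ∨ T) ∨ (F ∧ T)
  →8  T ∨ (F ∧ T)
  →9  T

Answer: YES — reaches normal form T in 9 ≤ 12 steps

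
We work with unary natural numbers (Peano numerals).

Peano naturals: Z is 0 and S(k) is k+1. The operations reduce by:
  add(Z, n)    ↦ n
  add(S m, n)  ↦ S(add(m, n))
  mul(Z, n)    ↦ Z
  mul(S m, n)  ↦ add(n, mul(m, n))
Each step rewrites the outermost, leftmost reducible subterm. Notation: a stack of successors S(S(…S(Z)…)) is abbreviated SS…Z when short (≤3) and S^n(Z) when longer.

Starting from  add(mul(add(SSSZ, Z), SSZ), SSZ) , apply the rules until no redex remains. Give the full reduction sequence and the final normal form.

Answer: normal form = S^8(Z)  (in 24 steps)

Working:
  start: add(mul(add(SSSZ, Z), SSZ), SSZ)
  [1] add(mul(S(add(SSZ, Z)), SSZ), SSZ)
  [2] add(add(SSZ, mul(add(SSZ, Z), SSZ)), SSZ)
  [3] add(S(add(SZ, mul(add(SSZ, Z), SSZ))), SSZ)
  [4] S(add(add(SZ, mul(add(SSZ, Z), SSZ)), SSZ))
  [5] S(add(S(add(Z, mul(add(SSZ, Z), SSZ))), SSZ))
  [6] S(S(add(add(Z, mul(add(SSZ, Z), SSZ)), SSZ)))
  [7] S(S(add(mul(add(SSZ, Z), SSZ), SSZ)))
  [8] S(S(add(mul(S(add(SZ, Z)), SSZ), SSZ)))
  [9] S(S(add(add(SSZ, mul(add(SZ, Z), SSZ)), SSZ)))
  [10] S(S(add(S(add(SZ, mul(add(SZ, Z), SSZ))), SSZ)))
  [11] S(S(S(add(add(SZ, mul(add(SZ, Z), SSZ)), SSZ))))
  [12] S(S(S(add(S(add(Z, mul(add(SZ, Z), SSZ))), SSZ))))
  [13] S(S(S(S(add(add(Z, mul(add(SZ, Z), SSZ)), SSZ)))))
  [14] S(S(S(S(add(mul(add(SZ, Z), SSZ), SSZ)))))
  [15] S(S(S(S(add(mul(S(add(Z, Z)), SSZ), SSZ)))))
  [16] S(S(S(S(add(add(SSZ, mul(add(Z, Z), SSZ)), SSZ)))))
  [17] S(S(S(S(add(S(add(SZ, mul(add(Z, Z), SSZ))), SSZ)))))
  [18] S(S(S(S(S(add(add(SZ, mul(add(Z, Z), SSZ)), SSZ))))))
  [19] S(S(S(S(S(add(S(add(Z, mul(add(Z, Z), SSZ))), SSZ))))))
  [20] S(S(S(S(S(S(add(add(Z, mul(add(Z, Z), SSZ)), SSZ)))))))
  [21] S(S(S(S(S(S(add(mul(add(Z, Z), SSZ), SSZ)))))))
  [22] S(S(S(S(S(S(add(mul(Z, SSZ), SSZ)))))))
  [23] S(S(S(S(S(S(add(Z, SSZ)))))))
  [24] S^8(Z)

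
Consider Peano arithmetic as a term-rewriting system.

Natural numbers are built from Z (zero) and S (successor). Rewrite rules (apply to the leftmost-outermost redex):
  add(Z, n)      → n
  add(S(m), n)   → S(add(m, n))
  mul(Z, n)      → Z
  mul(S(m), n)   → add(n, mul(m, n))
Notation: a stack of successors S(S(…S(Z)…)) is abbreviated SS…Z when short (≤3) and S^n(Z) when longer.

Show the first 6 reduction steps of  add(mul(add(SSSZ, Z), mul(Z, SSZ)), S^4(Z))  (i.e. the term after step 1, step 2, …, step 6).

Answer: after 6 steps: add(add(mul(Z, SSZ), mul(add(SZ, Z), mul(Z, SSZ))), S^4(Z))

Reduction:
  start: add(mul(add(SSSZ, Z), mul(Z, SSZ)), S^4(Z))
  →1  add(mul(S(add(SSZ, Z)), mul(Z, SSZ)), S^4(Z))
  →2  add(add(mul(Z, SSZ), mul(add(SSZ, Z), mul(Z, SSZ))), S^4(Z))
  →3  add(add(Z, mul(add(SSZ, Z), mul(Z, SSZ))), S^4(Z))
  →4  add(mul(add(SSZ, Z), mul(Z, SSZ)), S^4(Z))
  →5  add(mul(S(add(SZ, Z)), mul(Z, SSZ)), S^4(Z))
  →6  add(add(mul(Z, SSZ), mul(add(SZ, Z), mul(Z, SSZ))), S^4(Z))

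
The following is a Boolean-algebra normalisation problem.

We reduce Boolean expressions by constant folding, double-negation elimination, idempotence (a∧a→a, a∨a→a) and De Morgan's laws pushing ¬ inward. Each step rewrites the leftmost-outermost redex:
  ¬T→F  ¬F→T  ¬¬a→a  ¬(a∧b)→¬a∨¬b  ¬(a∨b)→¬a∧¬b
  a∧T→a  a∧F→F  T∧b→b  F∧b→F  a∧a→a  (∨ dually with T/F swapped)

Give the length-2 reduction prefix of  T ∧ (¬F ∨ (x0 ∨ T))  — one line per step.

Answer: after 2 steps: T ∨ (x0 ∨ T)

Derivation:
  start: T ∧ (¬F ∨ (x0 ∨ T))
  [1] ¬F ∨ (x0 ∨ T)
  [2] T ∨ (x0 ∨ T)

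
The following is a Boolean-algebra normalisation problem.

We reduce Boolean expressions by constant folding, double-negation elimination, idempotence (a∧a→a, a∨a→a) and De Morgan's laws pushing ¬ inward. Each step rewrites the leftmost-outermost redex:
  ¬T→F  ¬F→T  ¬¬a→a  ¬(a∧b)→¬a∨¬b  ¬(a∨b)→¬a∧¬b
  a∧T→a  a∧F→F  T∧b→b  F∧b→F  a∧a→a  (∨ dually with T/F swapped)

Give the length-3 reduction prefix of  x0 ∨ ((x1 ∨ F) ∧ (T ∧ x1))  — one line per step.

Answer: after 3 steps: x0 ∨ x1

Derivation:
  start: x0 ∨ ((x1 ∨ F) ∧ (T ∧ x1))
  [1] x0 ∨ (x1 ∧ (T ∧ x1))
  [2] x0 ∨ (x1 ∧ x1)
  [3] x0 ∨ x1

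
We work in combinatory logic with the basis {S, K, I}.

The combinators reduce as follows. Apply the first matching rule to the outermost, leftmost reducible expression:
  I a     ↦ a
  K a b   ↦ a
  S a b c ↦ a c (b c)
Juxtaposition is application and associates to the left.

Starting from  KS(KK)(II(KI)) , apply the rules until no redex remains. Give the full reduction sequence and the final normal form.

Answer: normal form = S(KI)  (in 3 steps)

Reduction:
  start: KS(KK)(II(KI))
  →1  S(II(KI))
  →2  S(I(KI))
  →3  S(KI)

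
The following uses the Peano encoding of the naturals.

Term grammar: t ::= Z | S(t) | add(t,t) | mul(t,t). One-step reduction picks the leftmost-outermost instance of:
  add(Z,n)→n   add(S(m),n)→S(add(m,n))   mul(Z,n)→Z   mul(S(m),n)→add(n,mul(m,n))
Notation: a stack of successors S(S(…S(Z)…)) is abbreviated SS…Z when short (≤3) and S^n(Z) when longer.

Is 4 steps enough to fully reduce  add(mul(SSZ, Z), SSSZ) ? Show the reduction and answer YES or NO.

Answer: NO — after 4 steps the term is add(mul(Z, Z), SSSZ), not yet normal

Reduction:
  start: add(mul(SSZ, Z), SSSZ)
  step 1: add(add(Z, mul(SZ, Z)), SSSZ)
  step 2: add(mul(SZ, Z), SSSZ)
  step 3: add(add(Z, mul(Z, Z)), SSSZ)
  step 4: add(mul(Z, Z), SSSZ)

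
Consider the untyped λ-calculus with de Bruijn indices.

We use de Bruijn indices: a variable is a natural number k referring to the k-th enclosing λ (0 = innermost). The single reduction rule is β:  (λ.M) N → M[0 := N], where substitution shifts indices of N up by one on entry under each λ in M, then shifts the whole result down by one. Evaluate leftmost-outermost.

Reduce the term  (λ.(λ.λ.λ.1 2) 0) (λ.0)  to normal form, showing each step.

  start: (λ.(λ.λ.λ.1 2) 0) (λ.0)
  →1  (λ.λ.λ.1 2) (λ.0)
  →2  λ.λ.1 (λ.0)

Answer: normal form = λ.λ.1 (λ.0)  (in 2 steps)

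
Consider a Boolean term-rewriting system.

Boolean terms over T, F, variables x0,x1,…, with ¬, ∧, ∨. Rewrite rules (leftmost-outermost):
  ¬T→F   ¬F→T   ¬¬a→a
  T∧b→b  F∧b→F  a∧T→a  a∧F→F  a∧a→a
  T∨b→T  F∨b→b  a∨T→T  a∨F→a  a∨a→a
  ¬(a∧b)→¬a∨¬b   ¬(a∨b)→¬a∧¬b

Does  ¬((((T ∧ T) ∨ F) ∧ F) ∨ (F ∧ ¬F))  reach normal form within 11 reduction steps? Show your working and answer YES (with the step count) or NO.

  start: ¬((((T ∧ T) ∨ F) ∧ F) ∨ (F ∧ ¬F))
  step 1: ¬(((T ∧ T) ∨ F) ∧ F) ∧ ¬(F ∧ ¬F)
  step 2: (¬((T ∧ T) ∨ F) ∨ ¬F) ∧ ¬(F ∧ ¬F)
  step 3: ((¬(T ∧ T) ∧ ¬F) ∨ ¬F) ∧ ¬(F ∧ ¬F)
  step 4: (((¬T ∨ ¬T) ∧ ¬F) ∨ ¬F) ∧ ¬(F ∧ ¬F)
  step 5: ((¬T ∧ ¬F) ∨ ¬F) ∧ ¬(F ∧ ¬F)
  step 6: ((F ∧ ¬F) ∨ ¬F) ∧ ¬(F ∧ ¬F)
  step 7: (F ∨ ¬F) ∧ ¬(F ∧ ¬F)
  step 8: ¬F ∧ ¬(F ∧ ¬F)
  step 9: T ∧ ¬(F ∧ ¬F)
  step 10: ¬(F ∧ ¬F)
  step 11: ¬F ∨ ¬¬F

Answer: NO — after 11 steps the term is ¬F ∨ ¬¬F, not yet normal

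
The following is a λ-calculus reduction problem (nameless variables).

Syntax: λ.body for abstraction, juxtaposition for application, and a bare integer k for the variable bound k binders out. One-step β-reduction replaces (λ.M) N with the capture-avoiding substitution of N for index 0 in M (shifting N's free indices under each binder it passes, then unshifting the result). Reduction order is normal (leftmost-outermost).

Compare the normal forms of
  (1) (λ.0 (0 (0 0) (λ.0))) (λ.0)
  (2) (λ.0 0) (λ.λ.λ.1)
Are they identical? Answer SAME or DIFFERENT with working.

Term A:
  start: (λ.0 (0 (0 0) (λ.0))) (λ.0)
  step 1: (λ.0) ((λ.0) ((λ.0) (λ.0)) (λ.0))
  step 2: (λ.0) ((λ.0) (λ.0)) (λ.0)
  step 3: (λ.0) (λ.0) (λ.0)
  step 4: (λ.0) (λ.0)
  step 5: λ.0

Term B:
  start: (λ.0 0) (λ.λ.λ.1)
  step 1: (λ.λ.λ.1) (λ.λ.λ.1)
  step 2: λ.λ.1

Answer: DIFFERENT — A ⇓ λ.0, B ⇓ λ.λ.1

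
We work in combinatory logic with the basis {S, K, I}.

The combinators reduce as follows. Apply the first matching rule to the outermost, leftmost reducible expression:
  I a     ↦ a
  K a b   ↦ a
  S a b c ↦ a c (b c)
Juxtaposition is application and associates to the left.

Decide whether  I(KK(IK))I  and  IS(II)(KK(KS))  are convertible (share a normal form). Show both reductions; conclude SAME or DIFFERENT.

Term A:
  start: I(KK(IK))I
  →1  KK(IK)I
  →2  KI

Term B:
  start: IS(II)(KK(KS))
  →1  S(II)(KK(KS))
  →2  SI(KK(KS))
  →3  SIK

Answer: DIFFERENT — A ⇓ KI, B ⇓ SIK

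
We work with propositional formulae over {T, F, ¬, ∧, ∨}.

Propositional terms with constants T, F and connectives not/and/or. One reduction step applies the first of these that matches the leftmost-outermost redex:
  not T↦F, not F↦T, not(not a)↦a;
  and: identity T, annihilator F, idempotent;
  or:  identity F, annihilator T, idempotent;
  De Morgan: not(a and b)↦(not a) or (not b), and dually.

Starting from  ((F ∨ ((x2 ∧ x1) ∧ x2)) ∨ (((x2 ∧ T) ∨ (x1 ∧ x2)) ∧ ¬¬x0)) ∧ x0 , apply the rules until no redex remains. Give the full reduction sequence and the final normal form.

  start: ((F ∨ ((x2 ∧ x1) ∧ x2)) ∨ (((x2 ∧ T) ∨ (x1 ∧ x2)) ∧ ¬¬x0)) ∧ x0
  step 1: (((x2 ∧ x1) ∧ x2) ∨ (((x2 ∧ T) ∨ (x1 ∧ x2)) ∧ ¬¬x0)) ∧ x0
  step 2: (((x2 ∧ x1) ∧ x2) ∨ ((x2 ∨ (x1 ∧ x2)) ∧ ¬¬x0)) ∧ x0
  step 3: (((x2 ∧ x1) ∧ x2) ∨ ((x2 ∨ (x1 ∧ x2)) ∧ x0)) ∧ x0

Answer: normal form = (((x2 ∧ x1) ∧ x2) ∨ ((x2 ∨ (x1 ∧ x2)) ∧ x0)) ∧ x0  (in 3 steps)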